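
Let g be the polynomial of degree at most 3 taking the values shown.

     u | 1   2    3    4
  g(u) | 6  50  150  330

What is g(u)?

g(u) = 4u^3 + 4u^2 + 4u - 6

Write g(u) = au^3 + bu^2 + cu + d. Substituting each data point gives a linear system:
  a + b + c + d = 6
  8a + 4b + 2c + d = 50
  27a + 9b + 3c + d = 150
  64a + 16b + 4c + d = 330
Solving the system yields a = 4, b = 4, c = 4, d = -6.
So g(u) = 4u^3 + 4u^2 + 4u - 6.
Check: g(2) = 50. ✓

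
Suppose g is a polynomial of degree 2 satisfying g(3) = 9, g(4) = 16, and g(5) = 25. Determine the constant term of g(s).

0

Write g(s) = as^2 + bs + c. Substituting each data point gives a linear system:
  9a + 3b + c = 9
  16a + 4b + c = 16
  25a + 5b + c = 25
Solving the system yields a = 1, b = 0, c = 0.
So g(s) = s^2.
The constant term is 0.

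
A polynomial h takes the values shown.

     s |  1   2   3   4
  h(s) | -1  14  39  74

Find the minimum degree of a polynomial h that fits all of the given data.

Forward differences of the values at s = 1, 2, 3, 4:
  h  : -1  14  39  74
  Δ  : 15  25  35
  Δ^2: 10  10
  Δ^3: 0
The second differences are constant (10) and nonzero, while all higher differences vanish, so the minimal degree is 2.

2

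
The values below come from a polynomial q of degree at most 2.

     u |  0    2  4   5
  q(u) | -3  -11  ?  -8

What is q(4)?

-11

The 3 known points determine the degree-2 polynomial uniquely.
Write q(u) = au^2 + bu + c. Substituting each data point gives a linear system:
  c = -3
  4a + 2b + c = -11
  25a + 5b + c = -8
Solving the system yields a = 1, b = -6, c = -3.
So q(u) = u² - 6u - 3.
Then q(4) = -11.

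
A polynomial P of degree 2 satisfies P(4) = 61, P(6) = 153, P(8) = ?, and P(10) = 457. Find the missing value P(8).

On equispaced nodes a degree-2 polynomial has vanishing third forward difference, so
  - P(4) + 3·P(6) - 3·P(8) + P(10) = 0.
Substituting the known values and solving for P(8):
  -3·P(8) = -855
  P(8) = 285.

285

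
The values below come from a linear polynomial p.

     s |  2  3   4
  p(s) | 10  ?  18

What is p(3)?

On equispaced nodes a degree-1 polynomial has vanishing second forward difference, so
  p(2) - 2·p(3) + p(4) = 0.
Substituting the known values and solving for p(3):
  -2·p(3) = -28
  p(3) = 14.

14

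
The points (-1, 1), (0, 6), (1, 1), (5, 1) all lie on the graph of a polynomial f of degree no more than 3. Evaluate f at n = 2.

Write f(n) = an^3 + bn^2 + cn + d. Substituting each data point gives a linear system:
  -a + b - c + d = 1
  d = 6
  a + b + c + d = 1
  125a + 25b + 5c + d = 1
Solving the system yields a = 1, b = -5, c = -1, d = 6.
So f(n) = n^3 - 5n^2 - n + 6.
Then f(2) = -8.

-8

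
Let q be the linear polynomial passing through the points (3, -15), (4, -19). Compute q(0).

Using the Lagrange interpolation formula with nodes 3, 4:
  L_0(x) = (x - 4) / -1
  L_1(x) = (x - 3) / 1
Then q(x) = -15·L_0(x) - 19·L_1(x).
Expanding and collecting terms gives q(x) = -4x - 3.
Evaluating at x = 0: q(0) = -3.

-3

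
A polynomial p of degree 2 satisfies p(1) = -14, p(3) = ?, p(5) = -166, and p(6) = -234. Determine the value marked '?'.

-66

The 3 known points determine the degree-2 polynomial uniquely.
Write p(n) = an^2 + bn + c. Substituting each data point gives a linear system:
  a + b + c = -14
  25a + 5b + c = -166
  36a + 6b + c = -234
Solving the system yields a = -6, b = -2, c = -6.
So p(n) = -6n² - 2n - 6.
Then p(3) = -66.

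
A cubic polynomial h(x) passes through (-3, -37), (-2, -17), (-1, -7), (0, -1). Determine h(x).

h(x) = x^3 + x^2 + 6x - 1

Write h(x) = ax^3 + bx^2 + cx + d. Substituting each data point gives a linear system:
  -27a + 9b - 3c + d = -37
  -8a + 4b - 2c + d = -17
  -a + b - c + d = -7
  d = -1
Solving the system yields a = 1, b = 1, c = 6, d = -1.
So h(x) = x³ + x² + 6x - 1.
Check: h(0) = -1. ✓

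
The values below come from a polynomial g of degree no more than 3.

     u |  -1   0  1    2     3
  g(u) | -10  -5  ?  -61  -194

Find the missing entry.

On equispaced nodes a degree-3 polynomial has vanishing fourth forward difference, so
  g(-1) - 4·g(0) + 6·g(1) - 4·g(2) + g(3) = 0.
Substituting the known values and solving for g(1):
  6·g(1) = -60
  g(1) = -10.

-10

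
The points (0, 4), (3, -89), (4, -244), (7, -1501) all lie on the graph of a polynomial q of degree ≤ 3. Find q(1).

5

Write q(x) = ax^3 + bx^2 + cx + d. Substituting each data point gives a linear system:
  d = 4
  27a + 9b + 3c + d = -89
  64a + 16b + 4c + d = -244
  343a + 49b + 7c + d = -1501
Solving the system yields a = -5, b = 4, c = 2, d = 4.
So q(x) = -5x³ + 4x² + 2x + 4.
Then q(1) = 5.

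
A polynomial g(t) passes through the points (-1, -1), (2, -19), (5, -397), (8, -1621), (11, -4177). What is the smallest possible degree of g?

Forward differences of the values at t = -1, 2, 5, 8, 11:
  g  : -1  -19  -397  -1621  -4177
  Δ  : -18  -378  -1224  -2556
  Δ^2: -360  -846  -1332
  Δ^3: -486  -486
  Δ^4: 0
The third differences are constant (-486) and nonzero, while all higher differences vanish, so the minimal degree is 3.

3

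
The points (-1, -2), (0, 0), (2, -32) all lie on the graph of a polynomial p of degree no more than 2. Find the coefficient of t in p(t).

Write p(t) = at^2 + bt + c. Substituting each data point gives a linear system:
  a - b + c = -2
  c = 0
  4a + 2b + c = -32
Solving the system yields a = -6, b = -4, c = 0.
So p(t) = -6t² - 4t.
The coefficient of t is -4.

-4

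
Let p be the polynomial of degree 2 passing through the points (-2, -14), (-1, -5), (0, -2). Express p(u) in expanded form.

p(u) = -3u^2 - 2

Write p(u) = au^2 + bu + c. Substituting each data point gives a linear system:
  4a - 2b + c = -14
  a - b + c = -5
  c = -2
Solving the system yields a = -3, b = 0, c = -2.
So p(u) = -3u^2 - 2.
Check: p(-2) = -14. ✓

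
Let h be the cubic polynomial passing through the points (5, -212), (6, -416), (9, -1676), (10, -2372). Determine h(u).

h(u) = -3u^3 + 6u^2 + 3u - 2

Write h(u) = au^3 + bu^2 + cu + d. Substituting each data point gives a linear system:
  125a + 25b + 5c + d = -212
  216a + 36b + 6c + d = -416
  729a + 81b + 9c + d = -1676
  1000a + 100b + 10c + d = -2372
Solving the system yields a = -3, b = 6, c = 3, d = -2.
So h(u) = -3u^3 + 6u^2 + 3u - 2.
Check: h(9) = -1676. ✓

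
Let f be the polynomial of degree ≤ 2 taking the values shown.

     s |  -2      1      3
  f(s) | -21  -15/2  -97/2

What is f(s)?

f(s) = -5s^2 - (1/2)s - 2

Using the Lagrange interpolation formula with nodes -2, 1, 3:
  L_0(s) = (s - 1)(s - 3) / 15
  L_1(s) = (s + 2)(s - 3) / -6
  L_2(s) = (s + 2)(s - 1) / 10
Then f(s) = -21·L_0(s) - 15/2·L_1(s) - 97/2·L_2(s).
Expanding and collecting terms gives f(s) = -5s² - (1/2)s - 2.
Check: f(1) = -15/2. ✓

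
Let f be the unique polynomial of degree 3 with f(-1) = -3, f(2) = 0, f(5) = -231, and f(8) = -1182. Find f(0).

-6

Write f(t) = at^3 + bt^2 + ct + d. Substituting each data point gives a linear system:
  -a + b - c + d = -3
  8a + 4b + 2c + d = 0
  125a + 25b + 5c + d = -231
  512a + 64b + 8c + d = -1182
Solving the system yields a = -3, b = 5, c = 5, d = -6.
So f(t) = -3t^3 + 5t^2 + 5t - 6.
Then f(0) = -6.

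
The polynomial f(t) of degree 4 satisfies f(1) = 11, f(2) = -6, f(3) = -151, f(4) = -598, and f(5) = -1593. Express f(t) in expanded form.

f(t) = -3t^4 + t^3 + 5t^2 + 6t + 2

Write f(t) = at^4 + bt^3 + ct^2 + dt + e. Substituting each data point gives a linear system:
  a + b + c + d + e = 11
  16a + 8b + 4c + 2d + e = -6
  81a + 27b + 9c + 3d + e = -151
  256a + 64b + 16c + 4d + e = -598
  625a + 125b + 25c + 5d + e = -1593
Solving the system yields a = -3, b = 1, c = 5, d = 6, e = 2.
So f(t) = -3t⁴ + t³ + 5t² + 6t + 2.
Check: f(1) = 11. ✓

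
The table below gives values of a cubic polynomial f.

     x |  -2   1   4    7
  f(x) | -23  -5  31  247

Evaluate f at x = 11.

Write f(x) = ax^3 + bx^2 + cx + d. Substituting each data point gives a linear system:
  -8a + 4b - 2c + d = -23
  a + b + c + d = -5
  64a + 16b + 4c + d = 31
  343a + 49b + 7c + d = 247
Solving the system yields a = 1, b = -2, c = 1, d = -5.
So f(x) = x^3 - 2x^2 + x - 5.
Then f(11) = 1095.

1095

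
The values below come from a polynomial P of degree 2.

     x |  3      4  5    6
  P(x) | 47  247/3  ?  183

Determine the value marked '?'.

383/3

The 3 known points determine the degree-2 polynomial uniquely.
Write P(x) = ax^2 + bx + c. Substituting each data point gives a linear system:
  9a + 3b + c = 47
  16a + 4b + c = 247/3
  36a + 6b + c = 183
Solving the system yields a = 5, b = 1/3, c = 1.
So P(x) = 5x² + (1/3)x + 1.
Then P(5) = 383/3.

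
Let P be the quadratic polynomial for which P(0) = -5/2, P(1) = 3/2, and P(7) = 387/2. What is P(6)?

283/2

Write P(x) = ax^2 + bx + c. Substituting each data point gives a linear system:
  c = -5/2
  a + b + c = 3/2
  49a + 7b + c = 387/2
Solving the system yields a = 4, b = 0, c = -5/2.
So P(x) = 4x^2 - 5/2.
Then P(6) = 283/2.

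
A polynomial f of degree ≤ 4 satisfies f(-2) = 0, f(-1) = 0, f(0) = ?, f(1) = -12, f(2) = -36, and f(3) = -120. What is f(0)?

The 5 known points determine the degree-4 polynomial uniquely.
Write f(x) = ax^4 + bx^3 + cx^2 + dx + e. Substituting each data point gives a linear system:
  16a - 8b + 4c - 2d + e = 0
  a - b + c - d + e = 0
  a + b + c + d + e = -12
  16a + 8b + 4c + 2d + e = -36
  81a + 27b + 9c + 3d + e = -120
Solving the system yields a = -1, b = -1, c = 1, d = -5, e = -6.
So f(x) = -x⁴ - x³ + x² - 5x - 6.
Then f(0) = -6.

-6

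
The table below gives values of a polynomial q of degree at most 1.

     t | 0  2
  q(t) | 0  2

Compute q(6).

Using the Lagrange interpolation formula with nodes 0, 2:
  L_0(t) = (t - 2) / -2
  L_1(t) = t / 2
Then q(t) = 0·L_0(t) + 2·L_1(t).
Expanding and collecting terms gives q(t) = t.
Evaluating at t = 6: q(6) = 6.

6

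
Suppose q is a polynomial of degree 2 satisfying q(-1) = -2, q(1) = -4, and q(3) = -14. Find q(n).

Using the Lagrange interpolation formula with nodes -1, 1, 3:
  L_0(n) = (n - 1)(n - 3) / 8
  L_1(n) = (n + 1)(n - 3) / -4
  L_2(n) = (n + 1)(n - 1) / 8
Then q(n) = -2·L_0(n) - 4·L_1(n) - 14·L_2(n).
Expanding and collecting terms gives q(n) = -n^2 - n - 2.
Check: q(3) = -14. ✓

q(n) = -n^2 - n - 2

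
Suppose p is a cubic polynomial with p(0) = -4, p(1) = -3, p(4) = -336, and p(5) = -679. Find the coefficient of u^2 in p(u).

Write p(u) = au^3 + bu^2 + cu + d. Substituting each data point gives a linear system:
  d = -4
  a + b + c + d = -3
  64a + 16b + 4c + d = -336
  125a + 25b + 5c + d = -679
Solving the system yields a = -6, b = 2, c = 5, d = -4.
So p(u) = -6u^3 + 2u^2 + 5u - 4.
The coefficient of u^2 is 2.

2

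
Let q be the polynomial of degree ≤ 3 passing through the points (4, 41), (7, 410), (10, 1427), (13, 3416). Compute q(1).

-4

Using the Lagrange interpolation formula with nodes 4, 7, 10, 13:
  L_0(s) = (s - 7)(s - 10)(s - 13) / -162
  L_1(s) = (s - 4)(s - 10)(s - 13) / 54
  L_2(s) = (s - 4)(s - 7)(s - 13) / -54
  L_3(s) = (s - 4)(s - 7)(s - 10) / 162
Then q(s) = 41·L_0(s) + 410·L_1(s) + 1427·L_2(s) + 3416·L_3(s).
Expanding and collecting terms gives q(s) = 2s³ - 6s² + 3s - 3.
Evaluating at s = 1: q(1) = -4.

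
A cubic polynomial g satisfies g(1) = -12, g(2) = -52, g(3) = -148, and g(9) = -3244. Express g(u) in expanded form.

Write g(u) = au^3 + bu^2 + cu + d. Substituting each data point gives a linear system:
  a + b + c + d = -12
  8a + 4b + 2c + d = -52
  27a + 9b + 3c + d = -148
  729a + 81b + 9c + d = -3244
Solving the system yields a = -4, b = -4, c = 0, d = -4.
So g(u) = -4u^3 - 4u^2 - 4.
Check: g(9) = -3244. ✓

g(u) = -4u^3 - 4u^2 - 4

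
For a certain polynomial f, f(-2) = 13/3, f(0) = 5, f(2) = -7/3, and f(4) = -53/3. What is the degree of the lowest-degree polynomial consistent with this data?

Forward differences of the values at x = -2, 0, 2, 4:
  f  : 13/3  5  -7/3  -53/3
  Δ  : 2/3  -22/3  -46/3
  Δ^2: -8  -8
  Δ^3: 0
The second differences are constant (-8) and nonzero, while all higher differences vanish, so the minimal degree is 2.

2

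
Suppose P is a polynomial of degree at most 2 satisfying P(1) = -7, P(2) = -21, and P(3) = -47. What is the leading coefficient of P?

-6

Write P(s) = as^2 + bs + c. Substituting each data point gives a linear system:
  a + b + c = -7
  4a + 2b + c = -21
  9a + 3b + c = -47
Solving the system yields a = -6, b = 4, c = -5.
So P(s) = -6s^2 + 4s - 5.
The leading coefficient is -6.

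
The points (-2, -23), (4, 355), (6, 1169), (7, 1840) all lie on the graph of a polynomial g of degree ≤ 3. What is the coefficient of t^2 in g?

Write g(t) = at^3 + bt^2 + ct + d. Substituting each data point gives a linear system:
  -8a + 4b - 2c + d = -23
  64a + 16b + 4c + d = 355
  216a + 36b + 6c + d = 1169
  343a + 49b + 7c + d = 1840
Solving the system yields a = 5, b = 3, c = -3, d = -1.
So g(t) = 5t^3 + 3t^2 - 3t - 1.
The coefficient of t^2 is 3.

3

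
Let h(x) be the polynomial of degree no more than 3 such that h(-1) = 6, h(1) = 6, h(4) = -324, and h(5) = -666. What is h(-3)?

166

Write h(x) = ax^3 + bx^2 + cx + d. Substituting each data point gives a linear system:
  -a + b - c + d = 6
  a + b + c + d = 6
  64a + 16b + 4c + d = -324
  125a + 25b + 5c + d = -666
Solving the system yields a = -6, b = 2, c = 6, d = 4.
So h(x) = -6x³ + 2x² + 6x + 4.
Then h(-3) = 166.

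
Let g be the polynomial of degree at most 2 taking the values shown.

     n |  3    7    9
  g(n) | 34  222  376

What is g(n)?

Write g(n) = an^2 + bn + c. Substituting each data point gives a linear system:
  9a + 3b + c = 34
  49a + 7b + c = 222
  81a + 9b + c = 376
Solving the system yields a = 5, b = -3, c = -2.
So g(n) = 5n^2 - 3n - 2.
Check: g(3) = 34. ✓

g(n) = 5n^2 - 3n - 2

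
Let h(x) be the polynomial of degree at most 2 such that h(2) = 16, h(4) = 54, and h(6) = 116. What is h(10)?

312

Write h(x) = ax^2 + bx + c. Substituting each data point gives a linear system:
  4a + 2b + c = 16
  16a + 4b + c = 54
  36a + 6b + c = 116
Solving the system yields a = 3, b = 1, c = 2.
So h(x) = 3x² + x + 2.
Then h(10) = 312.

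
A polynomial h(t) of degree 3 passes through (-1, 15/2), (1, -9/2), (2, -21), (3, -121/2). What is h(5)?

-513/2

Using the Lagrange interpolation formula with nodes -1, 1, 2, 3:
  L_0(t) = (t - 1)(t - 2)(t - 3) / -24
  L_1(t) = (t + 1)(t - 2)(t - 3) / 4
  L_2(t) = (t + 1)(t - 1)(t - 3) / -3
  L_3(t) = (t + 1)(t - 1)(t - 2) / 8
Then h(t) = 15/2·L_0(t) - 9/2·L_1(t) - 21·L_2(t) - 121/2·L_3(t).
Expanding and collecting terms gives h(t) = -2t^3 + (1/2)t^2 - 4t + 1.
Evaluating at t = 5: h(5) = -513/2.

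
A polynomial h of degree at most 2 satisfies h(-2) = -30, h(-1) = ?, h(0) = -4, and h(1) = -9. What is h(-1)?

-11

On equispaced nodes a degree-2 polynomial has vanishing third forward difference, so
  - h(-2) + 3·h(-1) - 3·h(0) + h(1) = 0.
Substituting the known values and solving for h(-1):
  3·h(-1) = -33
  h(-1) = -11.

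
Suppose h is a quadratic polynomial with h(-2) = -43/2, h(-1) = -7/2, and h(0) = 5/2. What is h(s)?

Using the Lagrange interpolation formula with nodes -2, -1, 0:
  L_0(s) = (s + 1)s / 2
  L_1(s) = (s + 2)s / -1
  L_2(s) = (s + 2)(s + 1) / 2
Then h(s) = -43/2·L_0(s) - 7/2·L_1(s) + 5/2·L_2(s).
Expanding and collecting terms gives h(s) = -6s^2 + 5/2.
Check: h(-1) = -7/2. ✓

h(s) = -6s^2 + 5/2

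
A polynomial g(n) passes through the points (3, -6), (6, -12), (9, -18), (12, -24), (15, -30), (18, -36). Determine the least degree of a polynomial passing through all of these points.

1

Forward differences of the values at n = 3, 6, 9, 12, 15, 18:
  g  : -6  -12  -18  -24  -30  -36
  Δ  : -6  -6  -6  -6  -6
  Δ^2: 0  0  0  0
  Δ^3: 0  0  0
  Δ^4: 0  0
  Δ^5: 0
The first differences are constant (-6) and nonzero, while all higher differences vanish, so the minimal degree is 1.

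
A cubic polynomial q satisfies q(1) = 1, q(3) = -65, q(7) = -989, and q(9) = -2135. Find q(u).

q(u) = -3u^3 + 6u - 2

Write q(u) = au^3 + bu^2 + cu + d. Substituting each data point gives a linear system:
  a + b + c + d = 1
  27a + 9b + 3c + d = -65
  343a + 49b + 7c + d = -989
  729a + 81b + 9c + d = -2135
Solving the system yields a = -3, b = 0, c = 6, d = -2.
So q(u) = -3u^3 + 6u - 2.
Check: q(9) = -2135. ✓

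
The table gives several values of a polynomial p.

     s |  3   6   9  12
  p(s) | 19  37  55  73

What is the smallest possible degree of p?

Forward differences of the values at s = 3, 6, 9, 12:
  p  : 19  37  55  73
  Δ  : 18  18  18
  Δ^2: 0  0
  Δ^3: 0
The first differences are constant (18) and nonzero, while all higher differences vanish, so the minimal degree is 1.

1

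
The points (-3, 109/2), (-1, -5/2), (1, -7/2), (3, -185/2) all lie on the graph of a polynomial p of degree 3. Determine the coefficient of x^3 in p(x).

-3

Write p(x) = ax^3 + bx^2 + cx + d. Substituting each data point gives a linear system:
  -27a + 9b - 3c + d = 109/2
  -a + b - c + d = -5/2
  a + b + c + d = -7/2
  27a + 9b + 3c + d = -185/2
Solving the system yields a = -3, b = -2, c = 5/2, d = -1.
So p(x) = -3x³ - 2x² + (5/2)x - 1.
The leading coefficient is -3.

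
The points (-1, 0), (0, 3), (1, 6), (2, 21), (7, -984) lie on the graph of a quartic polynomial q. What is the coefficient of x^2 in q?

1

Write q(x) = ax^4 + bx^3 + cx^2 + dx + e. Substituting each data point gives a linear system:
  a - b + c - d + e = 0
  e = 3
  a + b + c + d + e = 6
  16a + 8b + 4c + 2d + e = 21
  2401a + 343b + 49c + 7d + e = -984
Solving the system yields a = -1, b = 4, c = 1, d = -1, e = 3.
So q(x) = -x^4 + 4x^3 + x^2 - x + 3.
The coefficient of x^2 is 1.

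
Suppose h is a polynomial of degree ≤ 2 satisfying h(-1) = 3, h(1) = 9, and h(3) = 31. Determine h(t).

Using the Lagrange interpolation formula with nodes -1, 1, 3:
  L_0(t) = (t - 1)(t - 3) / 8
  L_1(t) = (t + 1)(t - 3) / -4
  L_2(t) = (t + 1)(t - 1) / 8
Then h(t) = 3·L_0(t) + 9·L_1(t) + 31·L_2(t).
Expanding and collecting terms gives h(t) = 2t^2 + 3t + 4.
Check: h(-1) = 3. ✓

h(t) = 2t^2 + 3t + 4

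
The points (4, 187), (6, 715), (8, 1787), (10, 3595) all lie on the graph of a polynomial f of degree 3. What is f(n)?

f(n) = 4n^3 - 4n^2 - 5

Write f(n) = an^3 + bn^2 + cn + d. Substituting each data point gives a linear system:
  64a + 16b + 4c + d = 187
  216a + 36b + 6c + d = 715
  512a + 64b + 8c + d = 1787
  1000a + 100b + 10c + d = 3595
Solving the system yields a = 4, b = -4, c = 0, d = -5.
So f(n) = 4n^3 - 4n^2 - 5.
Check: f(4) = 187. ✓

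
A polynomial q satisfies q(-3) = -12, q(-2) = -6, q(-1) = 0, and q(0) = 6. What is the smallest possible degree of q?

1

Forward differences of the values at n = -3, -2, -1, 0:
  q  : -12  -6  0  6
  Δ  : 6  6  6
  Δ^2: 0  0
  Δ^3: 0
The first differences are constant (6) and nonzero, while all higher differences vanish, so the minimal degree is 1.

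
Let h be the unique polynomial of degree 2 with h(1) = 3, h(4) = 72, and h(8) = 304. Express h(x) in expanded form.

Write h(x) = ax^2 + bx + c. Substituting each data point gives a linear system:
  a + b + c = 3
  16a + 4b + c = 72
  64a + 8b + c = 304
Solving the system yields a = 5, b = -2, c = 0.
So h(x) = 5x^2 - 2x.
Check: h(1) = 3. ✓

h(x) = 5x^2 - 2x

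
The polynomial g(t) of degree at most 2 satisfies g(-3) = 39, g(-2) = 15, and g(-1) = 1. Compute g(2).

Forward differences of the values at t = -3, -2, -1:
  g  : 39  15  1
  Δ  : -24  -14
  Δ^2: 10
The second differences are constant, confirming degree 2.
Interpolating (Newton forward form) and evaluating at t = 2 gives g(2) = 19.

19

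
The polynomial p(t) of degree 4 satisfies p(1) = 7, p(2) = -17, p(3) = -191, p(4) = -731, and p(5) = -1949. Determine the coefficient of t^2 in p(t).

Write p(t) = at^4 + bt^3 + ct^2 + dt + e. Substituting each data point gives a linear system:
  a + b + c + d + e = 7
  16a + 8b + 4c + 2d + e = -17
  81a + 27b + 9c + 3d + e = -191
  256a + 64b + 16c + 4d + e = -731
  625a + 125b + 25c + 5d + e = -1949
Solving the system yields a = -4, b = 4, c = 1, d = 5, e = 1.
So p(t) = -4t⁴ + 4t³ + t² + 5t + 1.
The coefficient of t^2 is 1.

1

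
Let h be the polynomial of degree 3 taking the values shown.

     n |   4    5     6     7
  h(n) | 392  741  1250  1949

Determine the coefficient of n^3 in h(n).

5

Write h(n) = an^3 + bn^2 + cn + d. Substituting each data point gives a linear system:
  64a + 16b + 4c + d = 392
  125a + 25b + 5c + d = 741
  216a + 36b + 6c + d = 1250
  343a + 49b + 7c + d = 1949
Solving the system yields a = 5, b = 5, c = -1, d = -4.
So h(n) = 5n^3 + 5n^2 - n - 4.
The leading coefficient is 5.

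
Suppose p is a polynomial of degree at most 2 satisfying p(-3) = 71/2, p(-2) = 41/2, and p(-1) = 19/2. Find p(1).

Using the Lagrange interpolation formula with nodes -3, -2, -1:
  L_0(x) = (x + 2)(x + 1) / 2
  L_1(x) = (x + 3)(x + 1) / -1
  L_2(x) = (x + 3)(x + 2) / 2
Then p(x) = 71/2·L_0(x) + 41/2·L_1(x) + 19/2·L_2(x).
Expanding and collecting terms gives p(x) = 2x^2 - 5x + 5/2.
Evaluating at x = 1: p(1) = -1/2.

-1/2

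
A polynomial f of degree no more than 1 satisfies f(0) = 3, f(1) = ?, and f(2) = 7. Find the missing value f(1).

The 2 known points determine the degree-1 polynomial uniquely.
Write f(t) = at + b. Substituting each data point gives a linear system:
  b = 3
  2a + b = 7
Solving the system yields a = 2, b = 3.
So f(t) = 2t + 3.
Then f(1) = 5.

5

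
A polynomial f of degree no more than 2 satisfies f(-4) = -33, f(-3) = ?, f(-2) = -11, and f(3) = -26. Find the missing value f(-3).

-20

The 3 known points determine the degree-2 polynomial uniquely.
Write f(s) = as^2 + bs + c. Substituting each data point gives a linear system:
  16a - 4b + c = -33
  4a - 2b + c = -11
  9a + 3b + c = -26
Solving the system yields a = -2, b = -1, c = -5.
So f(s) = -2s² - s - 5.
Then f(-3) = -20.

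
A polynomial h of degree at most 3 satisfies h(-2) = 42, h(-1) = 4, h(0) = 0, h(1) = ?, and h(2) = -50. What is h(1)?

On equispaced nodes a degree-3 polynomial has vanishing fourth forward difference, so
  h(-2) - 4·h(-1) + 6·h(0) - 4·h(1) + h(2) = 0.
Substituting the known values and solving for h(1):
  -4·h(1) = 24
  h(1) = -6.

-6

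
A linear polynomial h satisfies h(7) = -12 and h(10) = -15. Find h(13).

-18

Write h(n) = an + b. Substituting each data point gives a linear system:
  7a + b = -12
  10a + b = -15
Solving the system yields a = -1, b = -5.
So h(n) = -n - 5.
Then h(13) = -18.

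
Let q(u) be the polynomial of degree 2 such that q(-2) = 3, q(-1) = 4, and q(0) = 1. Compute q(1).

-6

Write q(u) = au^2 + bu + c. Substituting each data point gives a linear system:
  4a - 2b + c = 3
  a - b + c = 4
  c = 1
Solving the system yields a = -2, b = -5, c = 1.
So q(u) = -2u² - 5u + 1.
Then q(1) = -6.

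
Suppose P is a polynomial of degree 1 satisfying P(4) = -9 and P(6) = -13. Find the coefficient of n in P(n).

-2

Write P(n) = an + b. Substituting each data point gives a linear system:
  4a + b = -9
  6a + b = -13
Solving the system yields a = -2, b = -1.
So P(n) = -2n - 1.
The leading coefficient is -2.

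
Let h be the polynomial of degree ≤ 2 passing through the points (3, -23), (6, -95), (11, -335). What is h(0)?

Write h(x) = ax^2 + bx + c. Substituting each data point gives a linear system:
  9a + 3b + c = -23
  36a + 6b + c = -95
  121a + 11b + c = -335
Solving the system yields a = -3, b = 3, c = -5.
So h(x) = -3x² + 3x - 5.
Then h(0) = -5.

-5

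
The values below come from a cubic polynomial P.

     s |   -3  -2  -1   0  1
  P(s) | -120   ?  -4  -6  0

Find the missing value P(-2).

On equispaced nodes a degree-3 polynomial has vanishing fourth forward difference, so
  P(-3) - 4·P(-2) + 6·P(-1) - 4·P(0) + P(1) = 0.
Substituting the known values and solving for P(-2):
  -4·P(-2) = 120
  P(-2) = -30.

-30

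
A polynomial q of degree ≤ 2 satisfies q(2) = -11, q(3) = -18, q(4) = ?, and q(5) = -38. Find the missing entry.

The 3 known points determine the degree-2 polynomial uniquely.
Write q(x) = ax^2 + bx + c. Substituting each data point gives a linear system:
  4a + 2b + c = -11
  9a + 3b + c = -18
  25a + 5b + c = -38
Solving the system yields a = -1, b = -2, c = -3.
So q(x) = -x² - 2x - 3.
Then q(4) = -27.

-27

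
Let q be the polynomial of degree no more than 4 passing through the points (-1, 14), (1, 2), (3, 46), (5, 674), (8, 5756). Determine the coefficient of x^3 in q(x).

Write q(x) = ax^4 + bx^3 + cx^2 + dx + e. Substituting each data point gives a linear system:
  a - b + c - d + e = 14
  a + b + c + d + e = 2
  81a + 27b + 9c + 3d + e = 46
  625a + 125b + 25c + 5d + e = 674
  4096a + 512b + 64c + 8d + e = 5756
Solving the system yields a = 2, b = -5, c = 2, d = -1, e = 4.
So q(x) = 2x⁴ - 5x³ + 2x² - x + 4.
The coefficient of x^3 is -5.

-5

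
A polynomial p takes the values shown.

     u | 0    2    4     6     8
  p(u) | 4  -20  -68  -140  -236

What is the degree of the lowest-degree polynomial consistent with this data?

Forward differences of the values at u = 0, 2, 4, 6, 8:
  p  : 4  -20  -68  -140  -236
  Δ  : -24  -48  -72  -96
  Δ^2: -24  -24  -24
  Δ^3: 0  0
  Δ^4: 0
The second differences are constant (-24) and nonzero, while all higher differences vanish, so the minimal degree is 2.

2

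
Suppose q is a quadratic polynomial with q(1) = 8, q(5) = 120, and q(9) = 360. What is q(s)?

q(s) = 4s^2 + 4s

Write q(s) = as^2 + bs + c. Substituting each data point gives a linear system:
  a + b + c = 8
  25a + 5b + c = 120
  81a + 9b + c = 360
Solving the system yields a = 4, b = 4, c = 0.
So q(s) = 4s² + 4s.
Check: q(5) = 120. ✓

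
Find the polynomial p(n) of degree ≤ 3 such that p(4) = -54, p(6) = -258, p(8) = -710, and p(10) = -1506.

Using the Lagrange interpolation formula with nodes 4, 6, 8, 10:
  L_0(n) = (n - 6)(n - 8)(n - 10) / -48
  L_1(n) = (n - 4)(n - 8)(n - 10) / 16
  L_2(n) = (n - 4)(n - 6)(n - 10) / -16
  L_3(n) = (n - 4)(n - 6)(n - 8) / 48
Then p(n) = -54·L_0(n) - 258·L_1(n) - 710·L_2(n) - 1506·L_3(n).
Expanding and collecting terms gives p(n) = -2n³ + 5n² - 6.
Check: p(8) = -710. ✓

p(n) = -2n^3 + 5n^2 - 6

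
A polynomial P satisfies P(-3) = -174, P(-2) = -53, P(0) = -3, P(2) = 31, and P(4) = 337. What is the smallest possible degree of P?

3

Divided differences on the nodes -3, -2, 0, 2, 4:
  order 0: -174  -53  -3  31  337
  order 1: 121  25  17  153
  order 2: -32  -2  34
  order 3: 6  6
  order 4: 0
The order-3 divided differences are all 6 (nonzero) and every higher order vanishes, so the data lies on a polynomial of degree exactly 3.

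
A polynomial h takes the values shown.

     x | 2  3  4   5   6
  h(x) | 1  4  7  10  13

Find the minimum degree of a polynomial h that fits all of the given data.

1

Forward differences of the values at x = 2, 3, 4, 5, 6:
  h  : 1  4  7  10  13
  Δ  : 3  3  3  3
  Δ^2: 0  0  0
  Δ^3: 0  0
  Δ^4: 0
The first differences are constant (3) and nonzero, while all higher differences vanish, so the minimal degree is 1.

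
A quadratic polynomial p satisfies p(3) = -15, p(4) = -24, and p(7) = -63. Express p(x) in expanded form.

Write p(x) = ax^2 + bx + c. Substituting each data point gives a linear system:
  9a + 3b + c = -15
  16a + 4b + c = -24
  49a + 7b + c = -63
Solving the system yields a = -1, b = -2, c = 0.
So p(x) = -x^2 - 2x.
Check: p(7) = -63. ✓

p(x) = -x^2 - 2x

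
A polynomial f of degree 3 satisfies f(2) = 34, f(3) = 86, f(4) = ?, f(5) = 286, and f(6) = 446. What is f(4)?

168

On equispaced nodes a degree-3 polynomial has vanishing fourth forward difference, so
  f(2) - 4·f(3) + 6·f(4) - 4·f(5) + f(6) = 0.
Substituting the known values and solving for f(4):
  6·f(4) = 1008
  f(4) = 168.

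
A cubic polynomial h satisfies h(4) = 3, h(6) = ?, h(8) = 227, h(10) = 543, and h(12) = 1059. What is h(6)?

63

On equispaced nodes a degree-3 polynomial has vanishing fourth forward difference, so
  h(4) - 4·h(6) + 6·h(8) - 4·h(10) + h(12) = 0.
Substituting the known values and solving for h(6):
  -4·h(6) = -252
  h(6) = 63.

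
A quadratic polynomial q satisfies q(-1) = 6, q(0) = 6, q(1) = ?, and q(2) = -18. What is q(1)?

-2

On equispaced nodes a degree-2 polynomial has vanishing third forward difference, so
  - q(-1) + 3·q(0) - 3·q(1) + q(2) = 0.
Substituting the known values and solving for q(1):
  -3·q(1) = 6
  q(1) = -2.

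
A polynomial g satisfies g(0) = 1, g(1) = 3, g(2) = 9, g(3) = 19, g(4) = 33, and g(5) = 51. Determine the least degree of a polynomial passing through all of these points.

2

Forward differences of the values at u = 0, 1, 2, 3, 4, 5:
  g  : 1  3  9  19  33  51
  Δ  : 2  6  10  14  18
  Δ^2: 4  4  4  4
  Δ^3: 0  0  0
  Δ^4: 0  0
  Δ^5: 0
The second differences are constant (4) and nonzero, while all higher differences vanish, so the minimal degree is 2.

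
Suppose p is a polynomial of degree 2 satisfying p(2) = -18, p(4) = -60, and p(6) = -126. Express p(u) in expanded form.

p(u) = -3u^2 - 3u

Using the Lagrange interpolation formula with nodes 2, 4, 6:
  L_0(u) = (u - 4)(u - 6) / 8
  L_1(u) = (u - 2)(u - 6) / -4
  L_2(u) = (u - 2)(u - 4) / 8
Then p(u) = -18·L_0(u) - 60·L_1(u) - 126·L_2(u).
Expanding and collecting terms gives p(u) = -3u² - 3u.
Check: p(2) = -18. ✓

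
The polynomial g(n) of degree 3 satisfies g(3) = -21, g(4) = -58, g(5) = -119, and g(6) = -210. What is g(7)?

-337

Write g(n) = an^3 + bn^2 + cn + d. Substituting each data point gives a linear system:
  27a + 9b + 3c + d = -21
  64a + 16b + 4c + d = -58
  125a + 25b + 5c + d = -119
  216a + 36b + 6c + d = -210
Solving the system yields a = -1, b = 0, c = 0, d = 6.
So g(n) = -n^3 + 6.
Then g(7) = -337.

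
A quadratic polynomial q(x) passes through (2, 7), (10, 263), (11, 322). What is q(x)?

q(x) = 3x^2 - 4x + 3

Using the Lagrange interpolation formula with nodes 2, 10, 11:
  L_0(x) = (x - 10)(x - 11) / 72
  L_1(x) = (x - 2)(x - 11) / -8
  L_2(x) = (x - 2)(x - 10) / 9
Then q(x) = 7·L_0(x) + 263·L_1(x) + 322·L_2(x).
Expanding and collecting terms gives q(x) = 3x^2 - 4x + 3.
Check: q(2) = 7. ✓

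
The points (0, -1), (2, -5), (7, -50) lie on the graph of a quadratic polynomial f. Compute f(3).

-10

Write f(t) = at^2 + bt + c. Substituting each data point gives a linear system:
  c = -1
  4a + 2b + c = -5
  49a + 7b + c = -50
Solving the system yields a = -1, b = 0, c = -1.
So f(t) = -t^2 - 1.
Then f(3) = -10.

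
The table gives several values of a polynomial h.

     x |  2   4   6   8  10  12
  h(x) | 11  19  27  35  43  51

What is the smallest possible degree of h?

1

Forward differences of the values at x = 2, 4, 6, 8, 10, 12:
  h  : 11  19  27  35  43  51
  Δ  : 8  8  8  8  8
  Δ^2: 0  0  0  0
  Δ^3: 0  0  0
  Δ^4: 0  0
  Δ^5: 0
The first differences are constant (8) and nonzero, while all higher differences vanish, so the minimal degree is 1.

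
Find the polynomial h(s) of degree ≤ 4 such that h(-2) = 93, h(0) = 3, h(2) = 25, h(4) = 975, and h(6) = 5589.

h(s) = 5s^4 - 3s^3 - 6s^2 - 5s + 3

Write h(s) = as^4 + bs^3 + cs^2 + ds + e. Substituting each data point gives a linear system:
  16a - 8b + 4c - 2d + e = 93
  e = 3
  16a + 8b + 4c + 2d + e = 25
  256a + 64b + 16c + 4d + e = 975
  1296a + 216b + 36c + 6d + e = 5589
Solving the system yields a = 5, b = -3, c = -6, d = -5, e = 3.
So h(s) = 5s⁴ - 3s³ - 6s² - 5s + 3.
Check: h(-2) = 93. ✓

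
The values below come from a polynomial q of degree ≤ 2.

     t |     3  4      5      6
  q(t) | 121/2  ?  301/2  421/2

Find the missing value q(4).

The 3 known points determine the degree-2 polynomial uniquely.
Write q(t) = at^2 + bt + c. Substituting each data point gives a linear system:
  9a + 3b + c = 121/2
  25a + 5b + c = 301/2
  36a + 6b + c = 421/2
Solving the system yields a = 5, b = 5, c = 1/2.
So q(t) = 5t^2 + 5t + 1/2.
Then q(4) = 201/2.

201/2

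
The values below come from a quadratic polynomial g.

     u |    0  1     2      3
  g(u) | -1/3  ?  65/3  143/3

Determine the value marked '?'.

17/3

On equispaced nodes a degree-2 polynomial has vanishing third forward difference, so
  - g(0) + 3·g(1) - 3·g(2) + g(3) = 0.
Substituting the known values and solving for g(1):
  3·g(1) = 17
  g(1) = 17/3.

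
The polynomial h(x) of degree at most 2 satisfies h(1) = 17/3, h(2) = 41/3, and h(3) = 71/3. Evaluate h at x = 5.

149/3

Write h(x) = ax^2 + bx + c. Substituting each data point gives a linear system:
  a + b + c = 17/3
  4a + 2b + c = 41/3
  9a + 3b + c = 71/3
Solving the system yields a = 1, b = 5, c = -1/3.
So h(x) = x^2 + 5x - 1/3.
Then h(5) = 149/3.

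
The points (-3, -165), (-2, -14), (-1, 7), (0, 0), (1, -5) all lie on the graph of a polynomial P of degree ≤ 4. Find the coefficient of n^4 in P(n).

Write P(n) = an^4 + bn^3 + cn^2 + dn + e. Substituting each data point gives a linear system:
  81a - 27b + 9c - 3d + e = -165
  16a - 8b + 4c - 2d + e = -14
  a - b + c - d + e = 7
  e = 0
  a + b + c + d + e = -5
Solving the system yields a = -3, b = -1, c = 4, d = -5, e = 0.
So P(n) = -3n^4 - n^3 + 4n^2 - 5n.
The leading coefficient is -3.

-3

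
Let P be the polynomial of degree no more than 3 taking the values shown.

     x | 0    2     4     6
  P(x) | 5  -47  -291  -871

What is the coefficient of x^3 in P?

Write P(x) = ax^3 + bx^2 + cx + d. Substituting each data point gives a linear system:
  d = 5
  8a + 4b + 2c + d = -47
  64a + 16b + 4c + d = -291
  216a + 36b + 6c + d = -871
Solving the system yields a = -3, b = -6, c = -2, d = 5.
So P(x) = -3x^3 - 6x^2 - 2x + 5.
The leading coefficient is -3.

-3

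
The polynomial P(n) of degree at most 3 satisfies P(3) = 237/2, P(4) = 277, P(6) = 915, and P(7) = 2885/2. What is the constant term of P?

-3

Write P(n) = an^3 + bn^2 + cn + d. Substituting each data point gives a linear system:
  27a + 9b + 3c + d = 237/2
  64a + 16b + 4c + d = 277
  216a + 36b + 6c + d = 915
  343a + 49b + 7c + d = 2885/2
Solving the system yields a = 4, b = 3/2, c = 0, d = -3.
So P(n) = 4n^3 + (3/2)n^2 - 3.
The constant term is -3.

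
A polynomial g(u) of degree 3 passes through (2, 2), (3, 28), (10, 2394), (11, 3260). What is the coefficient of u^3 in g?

Write g(u) = au^3 + bu^2 + cu + d. Substituting each data point gives a linear system:
  8a + 4b + 2c + d = 2
  27a + 9b + 3c + d = 28
  1000a + 100b + 10c + d = 2394
  1331a + 121b + 11c + d = 3260
Solving the system yields a = 3, b = -6, c = -1, d = 4.
So g(u) = 3u³ - 6u² - u + 4.
The leading coefficient is 3.

3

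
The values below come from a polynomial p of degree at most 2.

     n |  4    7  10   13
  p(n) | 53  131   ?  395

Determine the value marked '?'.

On equispaced nodes a degree-2 polynomial has vanishing third forward difference, so
  - p(4) + 3·p(7) - 3·p(10) + p(13) = 0.
Substituting the known values and solving for p(10):
  -3·p(10) = -735
  p(10) = 245.

245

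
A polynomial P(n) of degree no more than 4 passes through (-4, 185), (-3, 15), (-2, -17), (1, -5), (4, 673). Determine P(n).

P(n) = 2n^4 + 4n^3 - 5n^2 - 3n - 3

Write P(n) = an^4 + bn^3 + cn^2 + dn + e. Substituting each data point gives a linear system:
  256a - 64b + 16c - 4d + e = 185
  81a - 27b + 9c - 3d + e = 15
  16a - 8b + 4c - 2d + e = -17
  a + b + c + d + e = -5
  256a + 64b + 16c + 4d + e = 673
Solving the system yields a = 2, b = 4, c = -5, d = -3, e = -3.
So P(n) = 2n⁴ + 4n³ - 5n² - 3n - 3.
Check: P(4) = 673. ✓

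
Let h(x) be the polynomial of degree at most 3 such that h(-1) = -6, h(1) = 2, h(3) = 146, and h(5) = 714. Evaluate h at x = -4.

Write h(x) = ax^3 + bx^2 + cx + d. Substituting each data point gives a linear system:
  -a + b - c + d = -6
  a + b + c + d = 2
  27a + 9b + 3c + d = 146
  125a + 25b + 5c + d = 714
Solving the system yields a = 6, b = -1, c = -2, d = -1.
So h(x) = 6x³ - x² - 2x - 1.
Then h(-4) = -393.

-393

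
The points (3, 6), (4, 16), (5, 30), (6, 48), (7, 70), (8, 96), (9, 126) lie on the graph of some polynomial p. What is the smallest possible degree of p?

2

Forward differences of the values at t = 3, 4, 5, 6, 7, 8, 9:
  p  : 6  16  30  48  70  96  126
  Δ  : 10  14  18  22  26  30
  Δ^2: 4  4  4  4  4
  Δ^3: 0  0  0  0
  Δ^4: 0  0  0
  Δ^5: 0  0
  Δ^6: 0
The second differences are constant (4) and nonzero, while all higher differences vanish, so the minimal degree is 2.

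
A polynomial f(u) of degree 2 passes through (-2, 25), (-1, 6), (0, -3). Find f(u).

f(u) = 5u^2 - 4u - 3

Write f(u) = au^2 + bu + c. Substituting each data point gives a linear system:
  4a - 2b + c = 25
  a - b + c = 6
  c = -3
Solving the system yields a = 5, b = -4, c = -3.
So f(u) = 5u^2 - 4u - 3.
Check: f(0) = -3. ✓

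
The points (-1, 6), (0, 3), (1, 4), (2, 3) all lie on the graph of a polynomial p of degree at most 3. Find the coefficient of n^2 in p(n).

Write p(n) = an^3 + bn^2 + cn + d. Substituting each data point gives a linear system:
  -a + b - c + d = 6
  d = 3
  a + b + c + d = 4
  8a + 4b + 2c + d = 3
Solving the system yields a = -1, b = 2, c = 0, d = 3.
So p(n) = -n^3 + 2n^2 + 3.
The coefficient of n^2 is 2.

2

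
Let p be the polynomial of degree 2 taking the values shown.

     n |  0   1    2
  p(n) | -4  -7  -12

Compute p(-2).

Forward differences of the values at n = 0, 1, 2:
  p  : -4  -7  -12
  Δ  : -3  -5
  Δ^2: -2
The second differences are constant, confirming degree 2.
Interpolating (Newton forward form) and evaluating at n = -2 gives p(-2) = -4.

-4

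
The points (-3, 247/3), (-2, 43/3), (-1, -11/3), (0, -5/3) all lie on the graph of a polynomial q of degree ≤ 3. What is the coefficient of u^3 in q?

Write q(u) = au^3 + bu^2 + cu + d. Substituting each data point gives a linear system:
  -27a + 9b - 3c + d = 247/3
  -8a + 4b - 2c + d = 43/3
  -a + b - c + d = -11/3
  d = -5/3
Solving the system yields a = -5, b = -5, c = 2, d = -5/3.
So q(u) = -5u³ - 5u² + 2u - 5/3.
The leading coefficient is -5.

-5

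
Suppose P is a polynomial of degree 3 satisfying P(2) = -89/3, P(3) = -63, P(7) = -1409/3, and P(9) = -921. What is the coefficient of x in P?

-6

Write P(x) = ax^3 + bx^2 + cx + d. Substituting each data point gives a linear system:
  8a + 4b + 2c + d = -89/3
  27a + 9b + 3c + d = -63
  343a + 49b + 7c + d = -1409/3
  729a + 81b + 9c + d = -921
Solving the system yields a = -1, b = -5/3, c = -6, d = -3.
So P(x) = -x^3 - (5/3)x^2 - 6x - 3.
The coefficient of x is -6.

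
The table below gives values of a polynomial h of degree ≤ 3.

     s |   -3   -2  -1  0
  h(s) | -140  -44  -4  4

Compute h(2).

Forward differences of the values at s = -3, -2, -1, 0:
  h  : -140  -44  -4  4
  Δ  : 96  40  8
  Δ^2: -56  -32
  Δ^3: 24
The third differences are constant, confirming degree 3.
Interpolating (Newton forward form) and evaluating at s = 2 gives h(2) = 20.

20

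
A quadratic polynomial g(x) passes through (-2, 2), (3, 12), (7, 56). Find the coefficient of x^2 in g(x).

Write g(x) = ax^2 + bx + c. Substituting each data point gives a linear system:
  4a - 2b + c = 2
  9a + 3b + c = 12
  49a + 7b + c = 56
Solving the system yields a = 1, b = 1, c = 0.
So g(x) = x^2 + x.
The leading coefficient is 1.

1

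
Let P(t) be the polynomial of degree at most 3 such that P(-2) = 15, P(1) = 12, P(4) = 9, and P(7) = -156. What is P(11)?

-908

Forward differences of the values at t = -2, 1, 4, 7:
  P  : 15  12  9  -156
  Δ  : -3  -3  -165
  Δ^2: 0  -162
  Δ^3: -162
The third differences are constant, confirming degree 3.
Interpolating (Newton forward form) and evaluating at t = 11 gives P(11) = -908.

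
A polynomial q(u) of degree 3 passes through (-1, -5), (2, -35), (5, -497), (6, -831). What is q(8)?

Using the Lagrange interpolation formula with nodes -1, 2, 5, 6:
  L_0(u) = (u - 2)(u - 5)(u - 6) / -126
  L_1(u) = (u + 1)(u - 5)(u - 6) / 36
  L_2(u) = (u + 1)(u - 2)(u - 6) / -18
  L_3(u) = (u + 1)(u - 2)(u - 5) / 28
Then q(u) = -5·L_0(u) - 35·L_1(u) - 497·L_2(u) - 831·L_3(u).
Expanding and collecting terms gives q(u) = -3u^3 - 6u^2 + 5u + 3.
Evaluating at u = 8: q(8) = -1877.

-1877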